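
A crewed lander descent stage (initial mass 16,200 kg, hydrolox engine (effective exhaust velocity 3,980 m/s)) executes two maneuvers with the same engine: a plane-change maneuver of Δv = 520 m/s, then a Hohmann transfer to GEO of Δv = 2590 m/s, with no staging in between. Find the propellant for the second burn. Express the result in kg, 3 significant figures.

After the first burn: m = 16200 × exp(−520/3980.0) = 16200 × 0.87752 = 14,215.8 kg.
After the second burn: m = 14,215.8 × exp(−2590/3980.0) = 14,215.8 × 0.52165 = 7,415.67 kg.
Second-burn propellant = 14,215.8 − 7,415.67 = 6,800.13 kg.

propellant for the second burn ≈ 6800 kg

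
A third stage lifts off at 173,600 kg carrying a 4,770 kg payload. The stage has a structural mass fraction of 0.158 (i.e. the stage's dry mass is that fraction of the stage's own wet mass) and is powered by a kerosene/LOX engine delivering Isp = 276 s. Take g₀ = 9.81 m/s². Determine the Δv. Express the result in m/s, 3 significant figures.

Stage wet mass = m₀ − payload = 173,600 − 4,770 = 168,830 kg.
Stage dry mass = ε × stage wet mass = 0.158 × 168,830 = 26,675.1 kg.
Burnout mass m_f = stage dry + payload = 26,675.1 + 4,770 = 31,445.1 kg.
v_e = Isp · g₀ = 276 × 9.81 = 2707.6 m/s.
Rocket equation: Δv = v_e · ln(173,600/31,445.1) = 2707.6 × ln(5.521) = 2707.6 × 1.7085 ≈ 4626 m/s.

Δv ≈ 4630 m/s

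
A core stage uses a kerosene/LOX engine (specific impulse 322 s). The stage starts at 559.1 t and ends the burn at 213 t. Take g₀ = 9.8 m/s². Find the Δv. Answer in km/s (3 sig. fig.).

Δv ≈ 3.05 km/s

v_e = Isp · g₀ = 322 × 9.8 = 3155.6 m/s.
From the ideal rocket equation, Δv = v_e · ln(m₀/m_f) = 3155.6 × ln(2.625) = 3155.6 × 0.9650 ≈ 3045.3 m/s.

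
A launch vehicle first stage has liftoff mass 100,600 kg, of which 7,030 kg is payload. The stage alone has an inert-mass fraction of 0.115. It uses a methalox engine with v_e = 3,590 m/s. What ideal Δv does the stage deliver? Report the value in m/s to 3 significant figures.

Δv ≈ 6220 m/s

Stage wet mass = m₀ − payload = 100,600 − 7,030 = 93,570 kg.
Stage dry mass = ε × stage wet mass = 0.115 × 93,570 = 10,760.6 kg.
Burnout mass m_f = stage dry + payload = 10,760.6 + 7,030 = 17,790.6 kg.
Using Δv = v_e ln(m₀/m_f): Δv = v_e · ln(100,600/17,790.6) = 3590.0 × ln(5.655) = 3590.0 × 1.7325 ≈ 6220 m/s.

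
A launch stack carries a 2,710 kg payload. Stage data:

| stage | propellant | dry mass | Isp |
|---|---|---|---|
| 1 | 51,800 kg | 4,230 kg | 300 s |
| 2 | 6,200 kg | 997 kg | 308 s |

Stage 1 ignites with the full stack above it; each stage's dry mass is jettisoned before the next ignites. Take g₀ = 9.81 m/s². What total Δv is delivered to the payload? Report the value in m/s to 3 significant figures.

Δv ≈ 7500 m/s

Ignition mass of stage 1 = 51,800+4,230 + 6,200+997 + 2,710 = 65,937 kg.
Stage 1: m₀ = 65,937 kg, m_f = 65,937 − 51,800 = 14,137 kg; Δv = 300×9.81×ln(4.664) = 2943.0×1.5399 ≈ 4532 m/s.
Stage 2: m₀ = 9,907 kg, m_f = 9,907 − 6,200 = 3,707 kg; Δv = 308×9.81×ln(2.673) = 3021.5×0.9830 ≈ 2970 m/s.
Total Δv = 4532 + 2970 = 7502 m/s.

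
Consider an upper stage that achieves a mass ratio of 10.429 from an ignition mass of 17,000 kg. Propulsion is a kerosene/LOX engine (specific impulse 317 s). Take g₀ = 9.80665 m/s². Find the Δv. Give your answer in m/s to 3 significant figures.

v_e = Isp · g₀ = 317 × 9.80665 = 3108.7 m/s.
Δv = v_e · ln(10.429) = 3108.7 × 2.3446 ≈ 7288.6 m/s.

Δv ≈ 7290 m/s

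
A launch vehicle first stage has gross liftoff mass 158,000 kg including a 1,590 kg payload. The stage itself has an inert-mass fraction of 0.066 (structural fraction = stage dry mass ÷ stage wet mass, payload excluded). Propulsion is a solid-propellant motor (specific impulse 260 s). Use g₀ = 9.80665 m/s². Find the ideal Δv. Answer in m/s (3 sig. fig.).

Stage wet mass = m₀ − payload = 158,000 − 1,590 = 156,410 kg.
Stage dry mass = ε × stage wet mass = 0.066 × 156,410 = 10,323.1 kg.
Burnout mass m_f = stage dry + payload = 10,323.1 + 1,590 = 11,913.1 kg.
v_e = Isp · g₀ = 260 × 9.80665 = 2549.7 m/s.
By the Tsiolkovsky rocket equation, Δv = v_e · ln(158,000/11,913.1) = 2549.7 × ln(13.26) = 2549.7 × 2.5850 ≈ 6591 m/s.

Δv ≈ 6590 m/s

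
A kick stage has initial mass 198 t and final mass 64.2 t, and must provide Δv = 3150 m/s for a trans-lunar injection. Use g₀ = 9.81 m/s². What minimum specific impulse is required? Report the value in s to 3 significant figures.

ln(m₀/m_f) = ln(198000/64200) = ln(3.084) = 1.1263.
v_e = Δv / ln(m₀/m_f) = 3150 / 1.1263 = 2796.9 m/s.
Isp = v_e / g₀ = 2796.9 / 9.81 = 285.1 s.

Isp ≈ 285 s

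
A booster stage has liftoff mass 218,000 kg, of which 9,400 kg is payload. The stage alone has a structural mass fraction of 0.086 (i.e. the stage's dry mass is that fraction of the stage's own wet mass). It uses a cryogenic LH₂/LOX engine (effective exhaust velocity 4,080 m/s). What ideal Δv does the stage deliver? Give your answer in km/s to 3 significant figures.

Δv ≈ 8.47 km/s

Stage wet mass = m₀ − payload = 218,000 − 9,400 = 208,600 kg.
Stage dry mass = ε × stage wet mass = 0.086 × 208,600 = 17,939.6 kg.
Burnout mass m_f = stage dry + payload = 17,939.6 + 9,400 = 27,339.6 kg.
Using Δv = v_e ln(m₀/m_f): Δv = v_e · ln(218,000/27,339.6) = 4080.0 × ln(7.974) = 4080.0 × 2.0762 ≈ 8471 m/s.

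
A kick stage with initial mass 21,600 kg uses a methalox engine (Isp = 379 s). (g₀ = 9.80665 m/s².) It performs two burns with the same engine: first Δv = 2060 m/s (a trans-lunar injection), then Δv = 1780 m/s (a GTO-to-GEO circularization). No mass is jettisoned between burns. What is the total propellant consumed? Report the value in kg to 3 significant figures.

total propellant consumed ≈ 13900 kg

v_e = Isp · g₀ = 379 × 9.80665 = 3716.7 m/s.
After the first burn: m = 21600 × exp(−2060/3716.7) = 21600 × 0.57450 = 12,409.2 kg.
After the second burn: m = 12,409.2 × exp(−1780/3716.7) = 12,409.2 × 0.61945 = 7,686.88 kg.
Total propellant = m₀ − m_final = 21600 − 7,686.88 = 13,913.12 kg.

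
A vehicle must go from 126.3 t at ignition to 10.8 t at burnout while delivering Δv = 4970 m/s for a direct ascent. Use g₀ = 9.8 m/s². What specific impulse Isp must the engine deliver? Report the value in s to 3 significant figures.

ln(m₀/m_f) = ln(126300/10800) = ln(11.69) = 2.4591.
From the ideal rocket equation, v_e = Δv / ln(m₀/m_f) = 4970 / 2.4591 = 2021.1 m/s.
Isp = v_e / g₀ = 2021.1 / 9.8 = 206.2 s.

Isp ≈ 206 s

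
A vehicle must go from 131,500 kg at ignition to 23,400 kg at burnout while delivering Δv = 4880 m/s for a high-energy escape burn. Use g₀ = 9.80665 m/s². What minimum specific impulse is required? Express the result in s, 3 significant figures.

Isp ≈ 288 s

ln(m₀/m_f) = ln(131500/23400) = ln(5.62) = 1.7263.
By the Tsiolkovsky rocket equation, v_e = Δv / ln(m₀/m_f) = 4880 / 1.7263 = 2826.9 m/s.
Isp = v_e / g₀ = 2826.9 / 9.80665 = 288.3 s.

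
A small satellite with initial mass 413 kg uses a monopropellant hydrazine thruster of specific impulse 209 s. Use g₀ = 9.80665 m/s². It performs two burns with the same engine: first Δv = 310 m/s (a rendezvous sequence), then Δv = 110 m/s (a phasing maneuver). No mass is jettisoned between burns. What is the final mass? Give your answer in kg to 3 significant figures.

final mass ≈ 336 kg

v_e = Isp · g₀ = 209 × 9.80665 = 2049.6 m/s.
After the first burn: m = 413 × exp(−310/2049.6) = 413 × 0.85963 = 355.027 kg.
After the second burn: m = 355.027 × exp(−110/2049.6) = 355.027 × 0.94775 = 336.477 kg.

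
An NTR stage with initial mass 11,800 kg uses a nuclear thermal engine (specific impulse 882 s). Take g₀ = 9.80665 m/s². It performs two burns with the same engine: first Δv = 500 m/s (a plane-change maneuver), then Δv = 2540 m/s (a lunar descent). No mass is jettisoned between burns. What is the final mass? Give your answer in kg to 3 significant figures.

final mass ≈ 8300 kg

v_e = Isp · g₀ = 882 × 9.80665 = 8649.5 m/s.
After the first burn: m = 11800 × exp(−500/8649.5) = 11800 × 0.94383 = 11,137.2 kg.
After the second burn: m = 11,137.2 × exp(−2540/8649.5) = 11,137.2 × 0.74553 = 8,303.12 kg.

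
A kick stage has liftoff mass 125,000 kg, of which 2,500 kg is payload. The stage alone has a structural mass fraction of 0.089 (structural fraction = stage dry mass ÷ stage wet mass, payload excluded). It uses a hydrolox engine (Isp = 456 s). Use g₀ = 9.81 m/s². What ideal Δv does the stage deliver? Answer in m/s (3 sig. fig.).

Stage wet mass = m₀ − payload = 125,000 − 2,500 = 122,500 kg.
Stage dry mass = ε × stage wet mass = 0.089 × 122,500 = 10,902.5 kg.
Burnout mass m_f = stage dry + payload = 10,902.5 + 2,500 = 13,402.5 kg.
v_e = Isp · g₀ = 456 × 9.81 = 4473.4 m/s.
Δv = v_e · ln(125,000/13,402.5) = 4473.4 × ln(9.327) = 4473.4 × 2.2329 ≈ 9988 m/s.

Δv ≈ 9990 m/s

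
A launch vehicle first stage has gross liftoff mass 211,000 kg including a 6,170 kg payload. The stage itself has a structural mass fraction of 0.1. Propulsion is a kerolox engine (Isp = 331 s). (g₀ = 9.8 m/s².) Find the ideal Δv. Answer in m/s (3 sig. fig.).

Stage wet mass = m₀ − payload = 211,000 − 6,170 = 204,830 kg.
Stage dry mass = ε × stage wet mass = 0.1 × 204,830 = 20,483 kg.
Burnout mass m_f = stage dry + payload = 20,483 + 6,170 = 26,653 kg.
v_e = Isp · g₀ = 331 × 9.8 = 3243.8 m/s.
Rocket equation: Δv = v_e · ln(211,000/26,653) = 3243.8 × ln(7.917) = 3243.8 × 2.0690 ≈ 6711 m/s.

Δv ≈ 6710 m/s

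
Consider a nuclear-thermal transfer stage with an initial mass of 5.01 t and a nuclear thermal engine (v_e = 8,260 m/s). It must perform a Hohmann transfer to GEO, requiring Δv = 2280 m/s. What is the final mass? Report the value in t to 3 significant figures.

final mass ≈ 3.80 t

Rocket equation: m₀/m_f = exp(Δv / v_e) = exp(2280 / 8260.0) = exp(0.2760) = 1.3179.
m_f = m₀ / 1.3179 = 5.01 / 1.3179 = 3.8015 t.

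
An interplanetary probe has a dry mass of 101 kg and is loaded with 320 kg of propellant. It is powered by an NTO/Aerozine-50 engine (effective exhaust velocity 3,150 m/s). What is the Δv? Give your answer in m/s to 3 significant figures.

m₀ = m_dry + m_prop = 101 + 320 = 421 kg.
Using Δv = v_e ln(m₀/m_f): Δv = v_e · ln(m₀/m_f) = 3150.0 × ln(4.168) = 3150.0 × 1.4275 ≈ 4496.7 m/s.

Δv ≈ 4500 m/s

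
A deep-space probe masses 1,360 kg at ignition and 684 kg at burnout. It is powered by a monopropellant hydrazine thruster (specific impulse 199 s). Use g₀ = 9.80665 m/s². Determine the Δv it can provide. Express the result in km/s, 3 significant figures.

v_e = Isp · g₀ = 199 × 9.80665 = 1951.5 m/s.
By the Tsiolkovsky rocket equation, Δv = v_e · ln(m₀/m_f) = 1951.5 × ln(1.988) = 1951.5 × 0.6873 ≈ 1341.2 m/s.

Δv ≈ 1.34 km/s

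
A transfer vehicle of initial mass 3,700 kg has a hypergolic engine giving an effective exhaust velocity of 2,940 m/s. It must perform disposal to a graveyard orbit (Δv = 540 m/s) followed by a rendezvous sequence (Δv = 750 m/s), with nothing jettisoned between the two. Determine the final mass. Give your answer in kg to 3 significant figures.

After the first burn: m = 3700 × exp(−540/2940.0) = 3700 × 0.83221 = 3,079.18 kg.
After the second burn: m = 3,079.18 × exp(−750/2940.0) = 3,079.18 × 0.77484 = 2,385.87 kg.

final mass ≈ 2390 kg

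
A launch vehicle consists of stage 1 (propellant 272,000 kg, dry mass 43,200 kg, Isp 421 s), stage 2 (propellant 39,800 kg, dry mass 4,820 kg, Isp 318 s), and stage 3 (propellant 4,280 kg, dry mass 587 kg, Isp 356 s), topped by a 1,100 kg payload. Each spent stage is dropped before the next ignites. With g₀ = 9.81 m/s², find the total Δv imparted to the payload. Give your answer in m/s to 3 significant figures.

Δv ≈ 14900 m/s

Ignition mass of stage 1 = 272,000+43,200 + 39,800+4,820 + 4,280+587 + 1,100 = 365,787 kg.
Stage 1: m₀ = 365,787 kg, m_f = 365,787 − 272,000 = 93,787 kg; Δv = 421×9.81×ln(3.9) = 4130.0×1.3610 ≈ 5621 m/s.
Stage 2: m₀ = 50,587 kg, m_f = 50,587 − 39,800 = 10,787 kg; Δv = 318×9.81×ln(4.69) = 3119.6×1.5454 ≈ 4821 m/s.
Stage 3: m₀ = 5,967 kg, m_f = 5,967 − 4,280 = 1,687 kg; Δv = 356×9.81×ln(3.537) = 3492.4×1.2633 ≈ 4412 m/s.
Total Δv = 5621 + 4821 + 4412 = 14854 m/s.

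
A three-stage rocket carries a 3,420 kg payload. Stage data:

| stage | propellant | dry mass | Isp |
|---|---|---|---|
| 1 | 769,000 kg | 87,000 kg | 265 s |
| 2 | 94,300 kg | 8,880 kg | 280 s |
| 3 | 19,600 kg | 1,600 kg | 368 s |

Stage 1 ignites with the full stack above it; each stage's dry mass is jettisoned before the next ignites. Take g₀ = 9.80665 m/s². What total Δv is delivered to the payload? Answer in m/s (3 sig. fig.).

Δv ≈ 13400 m/s

Ignition mass of stage 1 = 769,000+87,000 + 94,300+8,880 + 19,600+1,600 + 3,420 = 983,800 kg.
Stage 1: m₀ = 983,800 kg, m_f = 983,800 − 769,000 = 214,800 kg; Δv = 265×9.80665×ln(4.58) = 2598.8×1.5217 ≈ 3955 m/s.
Stage 2: m₀ = 127,800 kg, m_f = 127,800 − 94,300 = 33,500 kg; Δv = 280×9.80665×ln(3.815) = 2745.9×1.3389 ≈ 3676 m/s.
Stage 3: m₀ = 24,620 kg, m_f = 24,620 − 19,600 = 5,020 kg; Δv = 368×9.80665×ln(4.904) = 3608.8×1.5901 ≈ 5739 m/s.
Total Δv = 3955 + 3676 + 5739 = 13370 m/s.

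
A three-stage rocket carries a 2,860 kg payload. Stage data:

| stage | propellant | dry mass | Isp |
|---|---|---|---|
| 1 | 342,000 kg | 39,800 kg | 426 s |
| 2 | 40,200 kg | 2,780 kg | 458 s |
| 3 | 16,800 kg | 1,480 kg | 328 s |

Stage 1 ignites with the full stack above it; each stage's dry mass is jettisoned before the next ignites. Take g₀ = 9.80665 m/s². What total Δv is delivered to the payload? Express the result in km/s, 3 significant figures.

Ignition mass of stage 1 = 342,000+39,800 + 40,200+2,780 + 16,800+1,480 + 2,860 = 445,920 kg.
Stage 1: m₀ = 445,920 kg, m_f = 445,920 − 342,000 = 103,920 kg; Δv = 426×9.80665×ln(4.291) = 4177.6×1.4565 ≈ 6085 m/s.
Stage 2: m₀ = 64,120 kg, m_f = 64,120 − 40,200 = 23,920 kg; Δv = 458×9.80665×ln(2.681) = 4491.4×0.9860 ≈ 4429 m/s.
Stage 3: m₀ = 21,140 kg, m_f = 21,140 − 16,800 = 4,340 kg; Δv = 328×9.80665×ln(4.871) = 3216.6×1.5833 ≈ 5093 m/s.
Total Δv = 6085 + 4429 + 5093 = 15607 m/s.

Δv ≈ 15.6 km/s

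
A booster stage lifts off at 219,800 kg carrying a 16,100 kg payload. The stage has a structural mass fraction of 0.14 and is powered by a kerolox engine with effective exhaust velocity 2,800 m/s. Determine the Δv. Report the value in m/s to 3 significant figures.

Δv ≈ 4460 m/s

Stage wet mass = m₀ − payload = 219,800 − 16,100 = 203,700 kg.
Stage dry mass = ε × stage wet mass = 0.14 × 203,700 = 28,518 kg.
Burnout mass m_f = stage dry + payload = 28,518 + 16,100 = 44,618 kg.
Δv = v_e · ln(219,800/44,618) = 2800.0 × ln(4.926) = 2800.0 × 1.5946 ≈ 4465 m/s.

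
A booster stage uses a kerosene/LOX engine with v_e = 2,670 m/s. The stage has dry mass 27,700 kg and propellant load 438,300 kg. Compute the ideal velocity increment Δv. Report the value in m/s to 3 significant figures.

Δv ≈ 7540 m/s

m₀ = m_dry + m_prop = 27,700 + 438,300 = 466,000 kg.
From the ideal rocket equation, Δv = v_e · ln(m₀/m_f) = 2670.0 × ln(16.82) = 2670.0 × 2.8228 ≈ 7536.8 m/s.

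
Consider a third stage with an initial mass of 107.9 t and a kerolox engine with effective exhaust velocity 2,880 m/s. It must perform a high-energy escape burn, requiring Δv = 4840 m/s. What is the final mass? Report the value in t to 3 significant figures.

Using Δv = v_e ln(m₀/m_f): m₀/m_f = exp(Δv / v_e) = exp(4840 / 2880.0) = exp(1.6806) = 5.3685.
m_f = m₀ / 5.3685 = 107.9 / 5.3685 = 20.0987 t.

final mass ≈ 20.1 t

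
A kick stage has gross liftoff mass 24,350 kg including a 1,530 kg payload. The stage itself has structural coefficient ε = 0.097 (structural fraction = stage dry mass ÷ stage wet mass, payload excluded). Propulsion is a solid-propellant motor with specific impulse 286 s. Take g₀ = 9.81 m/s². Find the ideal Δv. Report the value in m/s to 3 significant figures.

Δv ≈ 5250 m/s

Stage wet mass = m₀ − payload = 24,350 − 1,530 = 22,820 kg.
Stage dry mass = ε × stage wet mass = 0.097 × 22,820 = 2,213.54 kg.
Burnout mass m_f = stage dry + payload = 2,213.54 + 1,530 = 3,743.54 kg.
v_e = Isp · g₀ = 286 × 9.81 = 2805.7 m/s.
By the Tsiolkovsky rocket equation, Δv = v_e · ln(24,350/3,743.54) = 2805.7 × ln(6.505) = 2805.7 × 1.8725 ≈ 5254 m/s.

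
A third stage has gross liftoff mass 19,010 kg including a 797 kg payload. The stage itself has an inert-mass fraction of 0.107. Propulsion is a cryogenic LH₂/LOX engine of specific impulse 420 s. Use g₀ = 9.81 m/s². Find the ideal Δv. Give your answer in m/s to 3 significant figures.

Stage wet mass = m₀ − payload = 19,010 − 797 = 18,213 kg.
Stage dry mass = ε × stage wet mass = 0.107 × 18,213 = 1,948.79 kg.
Burnout mass m_f = stage dry + payload = 1,948.79 + 797 = 2,745.79 kg.
v_e = Isp · g₀ = 420 × 9.81 = 4120.2 m/s.
By the Tsiolkovsky rocket equation, Δv = v_e · ln(19,010/2,745.79) = 4120.2 × ln(6.923) = 4120.2 × 1.9349 ≈ 7972 m/s.

Δv ≈ 7970 m/s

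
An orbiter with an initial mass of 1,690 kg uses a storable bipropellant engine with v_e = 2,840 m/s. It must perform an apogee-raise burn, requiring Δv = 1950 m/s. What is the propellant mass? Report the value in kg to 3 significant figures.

propellant mass ≈ 839 kg

Rocket equation: m₀/m_f = exp(Δv / v_e) = exp(1950 / 2840.0) = exp(0.6866) = 1.9870.
m_f = 1,690 / 1.9870 = 850.528 kg, so propellant = m₀ − m_f = 1,690 − 850.528 = 839.472 kg.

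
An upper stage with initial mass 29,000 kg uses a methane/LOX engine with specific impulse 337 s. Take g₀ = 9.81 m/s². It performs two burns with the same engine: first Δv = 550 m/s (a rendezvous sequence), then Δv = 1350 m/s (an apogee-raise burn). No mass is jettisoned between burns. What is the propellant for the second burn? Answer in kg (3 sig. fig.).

v_e = Isp · g₀ = 337 × 9.81 = 3306.0 m/s.
After the first burn: m = 29000 × exp(−550/3306.0) = 29000 × 0.84674 = 24,555.5 kg.
After the second burn: m = 24,555.5 × exp(−1350/3306.0) = 24,555.5 × 0.66474 = 16,323 kg.
Second-burn propellant = 24,555.5 − 16,323 = 8,232.5 kg.

propellant for the second burn ≈ 8230 kg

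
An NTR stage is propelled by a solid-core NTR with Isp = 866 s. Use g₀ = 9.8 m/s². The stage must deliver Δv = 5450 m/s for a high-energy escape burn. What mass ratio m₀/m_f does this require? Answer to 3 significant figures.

mass ratio ≈ 1.90

v_e = Isp · g₀ = 866 × 9.8 = 8486.8 m/s.
Using Δv = v_e ln(m₀/m_f): m₀/m_f = exp(Δv / v_e) = exp(5450 / 8486.8) = exp(0.6422) = 1.9006.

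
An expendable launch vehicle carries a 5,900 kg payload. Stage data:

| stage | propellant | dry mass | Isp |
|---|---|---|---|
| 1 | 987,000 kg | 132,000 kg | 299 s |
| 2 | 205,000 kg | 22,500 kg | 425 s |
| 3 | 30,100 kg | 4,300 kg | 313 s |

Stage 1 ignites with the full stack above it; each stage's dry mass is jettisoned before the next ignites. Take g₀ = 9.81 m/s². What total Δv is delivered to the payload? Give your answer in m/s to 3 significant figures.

Δv ≈ 13900 m/s

Ignition mass of stage 1 = 987,000+132,000 + 205,000+22,500 + 30,100+4,300 + 5,900 = 1,386,800 kg.
Stage 1: m₀ = 1,386,800 kg, m_f = 1,386,800 − 987,000 = 399,800 kg; Δv = 299×9.81×ln(3.469) = 2933.2×1.2438 ≈ 3648 m/s.
Stage 2: m₀ = 267,800 kg, m_f = 267,800 − 205,000 = 62,800 kg; Δv = 425×9.81×ln(4.264) = 4169.2×1.4503 ≈ 6047 m/s.
Stage 3: m₀ = 40,300 kg, m_f = 40,300 − 30,100 = 10,200 kg; Δv = 313×9.81×ln(3.951) = 3070.5×1.3740 ≈ 4219 m/s.
Total Δv = 3648 + 6047 + 4219 = 13914 m/s.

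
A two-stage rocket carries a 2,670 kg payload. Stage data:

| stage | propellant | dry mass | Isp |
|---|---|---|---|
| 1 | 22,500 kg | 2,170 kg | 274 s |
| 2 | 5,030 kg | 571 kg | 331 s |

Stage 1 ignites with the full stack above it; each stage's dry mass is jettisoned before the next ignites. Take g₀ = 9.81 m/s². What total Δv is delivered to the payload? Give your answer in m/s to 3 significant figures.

Ignition mass of stage 1 = 22,500+2,170 + 5,030+571 + 2,670 = 32,941 kg.
Stage 1: m₀ = 32,941 kg, m_f = 32,941 − 22,500 = 10,441 kg; Δv = 274×9.81×ln(3.155) = 2687.9×1.1490 ≈ 3088 m/s.
Stage 2: m₀ = 8,271 kg, m_f = 8,271 − 5,030 = 3,241 kg; Δv = 331×9.81×ln(2.552) = 3247.1×0.9369 ≈ 3042 m/s.
Total Δv = 3088 + 3042 = 6130 m/s.

Δv ≈ 6130 m/s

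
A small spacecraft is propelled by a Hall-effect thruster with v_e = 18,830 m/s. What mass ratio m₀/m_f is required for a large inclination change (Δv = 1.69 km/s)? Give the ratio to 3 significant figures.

mass ratio ≈ 1.09

Rocket equation: m₀/m_f = exp(Δv / v_e) = exp(1690 / 18830.0) = exp(0.0898) = 1.0939.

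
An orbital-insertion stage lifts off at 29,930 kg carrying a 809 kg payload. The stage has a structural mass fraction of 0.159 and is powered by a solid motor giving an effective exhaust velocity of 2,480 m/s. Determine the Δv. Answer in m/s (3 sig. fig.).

Stage wet mass = m₀ − payload = 29,930 − 809 = 29,121 kg.
Stage dry mass = ε × stage wet mass = 0.159 × 29,121 = 4,630.24 kg.
Burnout mass m_f = stage dry + payload = 4,630.24 + 809 = 5,439.24 kg.
By the Tsiolkovsky rocket equation, Δv = v_e · ln(29,930/5,439.24) = 2480.0 × ln(5.503) = 2480.0 × 1.7052 ≈ 4229 m/s.

Δv ≈ 4230 m/s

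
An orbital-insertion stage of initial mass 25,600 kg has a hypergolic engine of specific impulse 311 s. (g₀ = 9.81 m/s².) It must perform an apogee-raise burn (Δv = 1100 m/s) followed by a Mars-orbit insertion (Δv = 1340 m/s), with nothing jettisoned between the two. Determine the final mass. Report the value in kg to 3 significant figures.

final mass ≈ 11500 kg

v_e = Isp · g₀ = 311 × 9.81 = 3050.9 m/s.
After the first burn: m = 25600 × exp(−1100/3050.9) = 25600 × 0.69729 = 17,850.6 kg.
After the second burn: m = 17,850.6 × exp(−1340/3050.9) = 17,850.6 × 0.64454 = 11,505.4 kg.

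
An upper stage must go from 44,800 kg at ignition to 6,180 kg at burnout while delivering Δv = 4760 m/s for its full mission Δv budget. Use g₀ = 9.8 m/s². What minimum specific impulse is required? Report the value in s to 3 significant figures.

Isp ≈ 245 s

ln(m₀/m_f) = ln(44800/6180) = ln(7.249) = 1.9809.
v_e = Δv / ln(m₀/m_f) = 4760 / 1.9809 = 2403.0 m/s.
Isp = v_e / g₀ = 2403.0 / 9.8 = 245.2 s.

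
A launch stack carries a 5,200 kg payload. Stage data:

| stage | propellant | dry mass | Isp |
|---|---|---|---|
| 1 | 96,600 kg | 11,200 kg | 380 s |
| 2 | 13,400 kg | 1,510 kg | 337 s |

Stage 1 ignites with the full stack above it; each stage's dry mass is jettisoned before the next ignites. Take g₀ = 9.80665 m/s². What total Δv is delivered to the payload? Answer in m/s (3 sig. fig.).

Ignition mass of stage 1 = 96,600+11,200 + 13,400+1,510 + 5,200 = 127,910 kg.
Stage 1: m₀ = 127,910 kg, m_f = 127,910 − 96,600 = 31,310 kg; Δv = 380×9.80665×ln(4.085) = 3726.5×1.4074 ≈ 5245 m/s.
Stage 2: m₀ = 20,110 kg, m_f = 20,110 − 13,400 = 6,710 kg; Δv = 337×9.80665×ln(2.997) = 3304.8×1.0976 ≈ 3627 m/s.
Total Δv = 5245 + 3627 = 8872 m/s.

Δv ≈ 8870 m/s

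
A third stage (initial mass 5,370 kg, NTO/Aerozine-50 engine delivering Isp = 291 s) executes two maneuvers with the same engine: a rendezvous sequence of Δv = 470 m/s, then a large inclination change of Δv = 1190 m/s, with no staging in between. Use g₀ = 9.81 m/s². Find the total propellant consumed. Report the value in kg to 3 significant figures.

total propellant consumed ≈ 2370 kg

v_e = Isp · g₀ = 291 × 9.81 = 2854.7 m/s.
After the first burn: m = 5370 × exp(−470/2854.7) = 5370 × 0.84820 = 4,554.83 kg.
After the second burn: m = 4,554.83 × exp(−1190/2854.7) = 4,554.83 × 0.65912 = 3,002.18 kg.
Total propellant = m₀ − m_final = 5370 − 3,002.18 = 2,367.82 kg.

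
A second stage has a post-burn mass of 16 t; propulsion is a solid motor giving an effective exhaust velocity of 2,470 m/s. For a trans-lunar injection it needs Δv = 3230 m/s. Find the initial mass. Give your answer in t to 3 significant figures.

Rocket equation: m₀/m_f = exp(Δv / v_e) = exp(3230 / 2470.0) = exp(1.3077) = 3.6976.
m₀ = m_f × 3.6976 = 16 × 3.6976 = 59.1616 t.

initial mass ≈ 59.2 t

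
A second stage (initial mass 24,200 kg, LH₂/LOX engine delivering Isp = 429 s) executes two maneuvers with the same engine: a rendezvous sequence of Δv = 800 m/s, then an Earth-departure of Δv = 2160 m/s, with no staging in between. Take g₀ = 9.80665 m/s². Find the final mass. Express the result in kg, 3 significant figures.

final mass ≈ 12000 kg

v_e = Isp · g₀ = 429 × 9.80665 = 4207.1 m/s.
After the first burn: m = 24200 × exp(−800/4207.1) = 24200 × 0.82683 = 20,009.3 kg.
After the second burn: m = 20,009.3 × exp(−2160/4207.1) = 20,009.3 × 0.59844 = 11,974.4 kg.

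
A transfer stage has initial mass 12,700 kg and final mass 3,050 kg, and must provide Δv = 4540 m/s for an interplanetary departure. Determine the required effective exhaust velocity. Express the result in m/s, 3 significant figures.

v_e ≈ 3180 m/s

ln(m₀/m_f) = ln(12700/3050) = ln(4.164) = 1.4265.
v_e = Δv / ln(m₀/m_f) = 4540 / 1.4265 = 3182.7 m/s.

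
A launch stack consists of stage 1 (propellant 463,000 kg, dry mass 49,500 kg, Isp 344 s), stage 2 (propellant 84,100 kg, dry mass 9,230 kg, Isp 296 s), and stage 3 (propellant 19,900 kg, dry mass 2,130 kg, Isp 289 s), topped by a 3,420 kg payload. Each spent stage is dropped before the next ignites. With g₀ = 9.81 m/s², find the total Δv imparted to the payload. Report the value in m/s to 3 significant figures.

Δv ≈ 12400 m/s

Ignition mass of stage 1 = 463,000+49,500 + 84,100+9,230 + 19,900+2,130 + 3,420 = 631,280 kg.
Stage 1: m₀ = 631,280 kg, m_f = 631,280 − 463,000 = 168,280 kg; Δv = 344×9.81×ln(3.751) = 3374.6×1.3221 ≈ 4462 m/s.
Stage 2: m₀ = 118,780 kg, m_f = 118,780 − 84,100 = 34,680 kg; Δv = 296×9.81×ln(3.425) = 2903.8×1.2311 ≈ 3575 m/s.
Stage 3: m₀ = 25,450 kg, m_f = 25,450 − 19,900 = 5,550 kg; Δv = 289×9.81×ln(4.586) = 2835.1×1.5229 ≈ 4318 m/s.
Total Δv = 4462 + 3575 + 4318 = 12355 m/s.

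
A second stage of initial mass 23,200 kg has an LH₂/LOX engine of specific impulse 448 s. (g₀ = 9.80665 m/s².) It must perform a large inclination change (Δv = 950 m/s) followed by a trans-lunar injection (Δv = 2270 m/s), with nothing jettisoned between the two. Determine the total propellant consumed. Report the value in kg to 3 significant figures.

v_e = Isp · g₀ = 448 × 9.80665 = 4393.4 m/s.
After the first burn: m = 23200 × exp(−950/4393.4) = 23200 × 0.80555 = 18,688.8 kg.
After the second burn: m = 18,688.8 × exp(−2270/4393.4) = 18,688.8 × 0.59649 = 11,147.7 kg.
Total propellant = m₀ − m_final = 23200 − 11,147.7 = 12,052.3 kg.

total propellant consumed ≈ 12100 kg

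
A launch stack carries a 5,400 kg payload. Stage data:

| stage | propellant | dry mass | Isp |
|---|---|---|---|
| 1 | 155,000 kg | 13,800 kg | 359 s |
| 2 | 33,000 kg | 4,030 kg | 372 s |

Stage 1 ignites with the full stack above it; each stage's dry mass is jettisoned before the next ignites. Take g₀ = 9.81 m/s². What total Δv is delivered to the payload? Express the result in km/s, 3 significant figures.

Δv ≈ 10.1 km/s

Ignition mass of stage 1 = 155,000+13,800 + 33,000+4,030 + 5,400 = 211,230 kg.
Stage 1: m₀ = 211,230 kg, m_f = 211,230 − 155,000 = 56,230 kg; Δv = 359×9.81×ln(3.757) = 3521.8×1.3235 ≈ 4661 m/s.
Stage 2: m₀ = 42,430 kg, m_f = 42,430 − 33,000 = 9,430 kg; Δv = 372×9.81×ln(4.499) = 3649.3×1.5040 ≈ 5488 m/s.
Total Δv = 4661 + 5488 = 10149 m/s.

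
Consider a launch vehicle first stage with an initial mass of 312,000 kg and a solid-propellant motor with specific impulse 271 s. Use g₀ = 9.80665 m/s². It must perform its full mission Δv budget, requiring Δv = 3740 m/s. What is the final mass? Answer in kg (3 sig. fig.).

final mass ≈ 76400 kg

v_e = Isp · g₀ = 271 × 9.80665 = 2657.6 m/s.
Using Δv = v_e ln(m₀/m_f): m₀/m_f = exp(Δv / v_e) = exp(3740 / 2657.6) = exp(1.4073) = 4.0848.
m_f = m₀ / 4.0848 = 312,000 / 4.0848 = 76,380.7 kg.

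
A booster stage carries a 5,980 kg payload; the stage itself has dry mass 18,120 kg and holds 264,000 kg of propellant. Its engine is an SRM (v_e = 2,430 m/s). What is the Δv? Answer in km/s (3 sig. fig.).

Δv ≈ 6.03 km/s

m₀ = payload + dry + propellant = 5,980 + 18,120 + 264,000 = 288,100 kg.
m_f = payload + dry = 5,980 + 18,120 = 24,100 kg.
By the Tsiolkovsky rocket equation, Δv = v_e · ln(m₀/m_f) = 2430.0 × ln(11.95) = 2430.0 × 2.4811 ≈ 6029.1 m/s.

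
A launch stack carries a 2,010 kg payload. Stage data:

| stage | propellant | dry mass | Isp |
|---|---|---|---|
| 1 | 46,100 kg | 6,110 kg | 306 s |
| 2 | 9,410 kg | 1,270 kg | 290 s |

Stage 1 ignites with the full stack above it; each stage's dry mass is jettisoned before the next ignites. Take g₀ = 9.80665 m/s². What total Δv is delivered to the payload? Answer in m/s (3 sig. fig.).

Δv ≈ 7570 m/s

Ignition mass of stage 1 = 46,100+6,110 + 9,410+1,270 + 2,010 = 64,900 kg.
Stage 1: m₀ = 64,900 kg, m_f = 64,900 − 46,100 = 18,800 kg; Δv = 306×9.80665×ln(3.452) = 3000.8×1.2390 ≈ 3718 m/s.
Stage 2: m₀ = 12,690 kg, m_f = 12,690 − 9,410 = 3,280 kg; Δv = 290×9.80665×ln(3.869) = 2843.9×1.3530 ≈ 3848 m/s.
Total Δv = 3718 + 3848 = 7566 m/s.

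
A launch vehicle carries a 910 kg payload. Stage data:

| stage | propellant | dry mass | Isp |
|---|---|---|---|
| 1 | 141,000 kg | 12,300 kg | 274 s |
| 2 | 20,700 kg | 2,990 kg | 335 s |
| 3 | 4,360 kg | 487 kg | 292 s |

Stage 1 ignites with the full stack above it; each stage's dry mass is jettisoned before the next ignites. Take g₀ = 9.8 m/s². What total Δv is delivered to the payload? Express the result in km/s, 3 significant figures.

Ignition mass of stage 1 = 141,000+12,300 + 20,700+2,990 + 4,360+487 + 910 = 182,747 kg.
Stage 1: m₀ = 182,747 kg, m_f = 182,747 − 141,000 = 41,747 kg; Δv = 274×9.8×ln(4.377) = 2685.2×1.4765 ≈ 3965 m/s.
Stage 2: m₀ = 29,447 kg, m_f = 29,447 − 20,700 = 8,747 kg; Δv = 335×9.8×ln(3.367) = 3283.0×1.2139 ≈ 3985 m/s.
Stage 3: m₀ = 5,757 kg, m_f = 5,757 − 4,360 = 1,397 kg; Δv = 292×9.8×ln(4.121) = 2861.6×1.4161 ≈ 4052 m/s.
Total Δv = 3965 + 3985 + 4052 = 12002 m/s.

Δv ≈ 12.0 km/s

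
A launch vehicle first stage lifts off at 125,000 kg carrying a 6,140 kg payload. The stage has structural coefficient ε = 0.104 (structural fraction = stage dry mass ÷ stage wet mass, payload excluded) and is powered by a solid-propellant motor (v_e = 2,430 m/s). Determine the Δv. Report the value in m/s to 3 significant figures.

Δv ≈ 4640 m/s

Stage wet mass = m₀ − payload = 125,000 − 6,140 = 118,860 kg.
Stage dry mass = ε × stage wet mass = 0.104 × 118,860 = 12,361.4 kg.
Burnout mass m_f = stage dry + payload = 12,361.4 + 6,140 = 18,501.4 kg.
From the ideal rocket equation, Δv = v_e · ln(125,000/18,501.4) = 2430.0 × ln(6.756) = 2430.0 × 1.9105 ≈ 4642 m/s.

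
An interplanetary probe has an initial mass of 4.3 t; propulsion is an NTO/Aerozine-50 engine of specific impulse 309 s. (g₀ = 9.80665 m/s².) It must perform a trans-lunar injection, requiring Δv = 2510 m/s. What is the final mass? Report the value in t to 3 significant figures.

v_e = Isp · g₀ = 309 × 9.80665 = 3030.3 m/s.
By the Tsiolkovsky rocket equation, m₀/m_f = exp(Δv / v_e) = exp(2510 / 3030.3) = exp(0.8283) = 2.2895.
m_f = m₀ / 2.2895 = 4.3 / 2.2895 = 1.87814 t.

final mass ≈ 1.88 t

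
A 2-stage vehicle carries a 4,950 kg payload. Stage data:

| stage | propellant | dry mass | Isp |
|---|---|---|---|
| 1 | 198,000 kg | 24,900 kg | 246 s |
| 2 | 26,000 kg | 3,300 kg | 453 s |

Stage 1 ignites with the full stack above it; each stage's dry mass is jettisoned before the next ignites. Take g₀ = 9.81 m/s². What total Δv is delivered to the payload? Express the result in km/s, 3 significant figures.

Δv ≈ 9.87 km/s

Ignition mass of stage 1 = 198,000+24,900 + 26,000+3,300 + 4,950 = 257,150 kg.
Stage 1: m₀ = 257,150 kg, m_f = 257,150 − 198,000 = 59,150 kg; Δv = 246×9.81×ln(4.347) = 2413.3×1.4696 ≈ 3546 m/s.
Stage 2: m₀ = 34,250 kg, m_f = 34,250 − 26,000 = 8,250 kg; Δv = 453×9.81×ln(4.152) = 4443.9×1.4235 ≈ 6326 m/s.
Total Δv = 3546 + 6326 = 9872 m/s.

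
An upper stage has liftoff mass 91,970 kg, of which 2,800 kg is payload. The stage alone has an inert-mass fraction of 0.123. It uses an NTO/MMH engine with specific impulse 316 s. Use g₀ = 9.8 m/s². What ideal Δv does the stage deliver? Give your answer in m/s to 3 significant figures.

Δv ≈ 5880 m/s

Stage wet mass = m₀ − payload = 91,970 − 2,800 = 89,170 kg.
Stage dry mass = ε × stage wet mass = 0.123 × 89,170 = 10,967.9 kg.
Burnout mass m_f = stage dry + payload = 10,967.9 + 2,800 = 13,767.9 kg.
v_e = Isp · g₀ = 316 × 9.8 = 3096.8 m/s.
From the ideal rocket equation, Δv = v_e · ln(91,970/13,767.9) = 3096.8 × ln(6.68) = 3096.8 × 1.8991 ≈ 5881 m/s.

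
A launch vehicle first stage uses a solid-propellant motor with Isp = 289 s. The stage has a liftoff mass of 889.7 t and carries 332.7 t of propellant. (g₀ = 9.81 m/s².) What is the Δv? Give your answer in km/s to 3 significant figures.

Δv ≈ 1.33 km/s

v_e = Isp · g₀ = 289 × 9.81 = 2835.1 m/s.
m_f = m₀ − m_prop = 889.7 − 332.7 = 557 t.
Δv = v_e · ln(m₀/m_f) = 2835.1 × ln(1.597) = 2835.1 × 0.4683 ≈ 1327.7 m/s.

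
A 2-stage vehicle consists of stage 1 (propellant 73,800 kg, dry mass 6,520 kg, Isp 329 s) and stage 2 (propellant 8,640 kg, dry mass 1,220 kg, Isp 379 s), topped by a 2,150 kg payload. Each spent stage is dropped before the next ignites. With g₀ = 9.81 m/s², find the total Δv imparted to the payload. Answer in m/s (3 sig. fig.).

Ignition mass of stage 1 = 73,800+6,520 + 8,640+1,220 + 2,150 = 92,330 kg.
Stage 1: m₀ = 92,330 kg, m_f = 92,330 − 73,800 = 18,530 kg; Δv = 329×9.81×ln(4.983) = 3227.5×1.6060 ≈ 5183 m/s.
Stage 2: m₀ = 12,010 kg, m_f = 12,010 − 8,640 = 3,370 kg; Δv = 379×9.81×ln(3.564) = 3718.0×1.2708 ≈ 4725 m/s.
Total Δv = 5183 + 4725 = 9908 m/s.

Δv ≈ 9910 m/s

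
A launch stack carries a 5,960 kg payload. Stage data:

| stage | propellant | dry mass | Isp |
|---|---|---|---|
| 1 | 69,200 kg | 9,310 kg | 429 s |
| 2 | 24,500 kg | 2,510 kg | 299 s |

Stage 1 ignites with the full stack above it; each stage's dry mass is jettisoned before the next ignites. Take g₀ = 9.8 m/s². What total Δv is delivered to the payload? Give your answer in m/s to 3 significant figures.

Ignition mass of stage 1 = 69,200+9,310 + 24,500+2,510 + 5,960 = 111,480 kg.
Stage 1: m₀ = 111,480 kg, m_f = 111,480 − 69,200 = 42,280 kg; Δv = 429×9.8×ln(2.637) = 4204.2×0.9695 ≈ 4076 m/s.
Stage 2: m₀ = 32,970 kg, m_f = 32,970 − 24,500 = 8,470 kg; Δv = 299×9.8×ln(3.893) = 2930.2×1.3591 ≈ 3982 m/s.
Total Δv = 4076 + 3982 = 8058 m/s.

Δv ≈ 8060 m/s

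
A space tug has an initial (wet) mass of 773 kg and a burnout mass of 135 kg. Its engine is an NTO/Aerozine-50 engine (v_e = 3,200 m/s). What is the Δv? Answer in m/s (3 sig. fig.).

Δv ≈ 5580 m/s

Using Δv = v_e ln(m₀/m_f): Δv = v_e · ln(m₀/m_f) = 3200.0 × ln(5.726) = 3200.0 × 1.7450 ≈ 5584.0 m/s.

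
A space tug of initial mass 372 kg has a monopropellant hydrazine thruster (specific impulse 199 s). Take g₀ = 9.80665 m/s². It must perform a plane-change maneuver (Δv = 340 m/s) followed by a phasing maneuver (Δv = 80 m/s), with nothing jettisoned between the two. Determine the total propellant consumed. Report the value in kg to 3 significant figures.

v_e = Isp · g₀ = 199 × 9.80665 = 1951.5 m/s.
After the first burn: m = 372 × exp(−340/1951.5) = 372 × 0.84011 = 312.521 kg.
After the second burn: m = 312.521 × exp(−80/1951.5) = 312.521 × 0.95984 = 299.97 kg.
Total propellant = m₀ − m_final = 372 − 299.97 = 72.03 kg.

total propellant consumed ≈ 72.0 kg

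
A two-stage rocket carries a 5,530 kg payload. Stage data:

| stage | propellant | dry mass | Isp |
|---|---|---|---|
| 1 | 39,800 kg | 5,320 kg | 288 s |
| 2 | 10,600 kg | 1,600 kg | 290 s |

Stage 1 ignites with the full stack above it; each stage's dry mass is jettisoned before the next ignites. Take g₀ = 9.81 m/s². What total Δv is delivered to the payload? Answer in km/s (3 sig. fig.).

Ignition mass of stage 1 = 39,800+5,320 + 10,600+1,600 + 5,530 = 62,850 kg.
Stage 1: m₀ = 62,850 kg, m_f = 62,850 − 39,800 = 23,050 kg; Δv = 288×9.81×ln(2.727) = 2825.3×1.0031 ≈ 2834 m/s.
Stage 2: m₀ = 17,730 kg, m_f = 17,730 − 10,600 = 7,130 kg; Δv = 290×9.81×ln(2.487) = 2844.9×0.9109 ≈ 2592 m/s.
Total Δv = 2834 + 2592 = 5426 m/s.

Δv ≈ 5.43 km/s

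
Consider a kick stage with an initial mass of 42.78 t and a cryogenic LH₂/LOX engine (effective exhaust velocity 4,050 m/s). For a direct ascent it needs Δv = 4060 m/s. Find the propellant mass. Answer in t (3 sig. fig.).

propellant mass ≈ 27.1 t

From the ideal rocket equation, m₀/m_f = exp(Δv / v_e) = exp(4060 / 4050.0) = exp(1.0025) = 2.7250.
m_f = 42.78 / 2.7250 = 15.6991 t, so propellant = m₀ − m_f = 42.78 − 15.6991 = 27.0809 t.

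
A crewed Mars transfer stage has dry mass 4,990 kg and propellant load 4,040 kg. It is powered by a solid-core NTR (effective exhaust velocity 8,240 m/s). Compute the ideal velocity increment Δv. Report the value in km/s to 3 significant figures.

m₀ = m_dry + m_prop = 4,990 + 4,040 = 9,030 kg.
Using Δv = v_e ln(m₀/m_f): Δv = v_e · ln(m₀/m_f) = 8240.0 × ln(1.81) = 8240.0 × 0.5931 ≈ 4887.3 m/s.

Δv ≈ 4.89 km/s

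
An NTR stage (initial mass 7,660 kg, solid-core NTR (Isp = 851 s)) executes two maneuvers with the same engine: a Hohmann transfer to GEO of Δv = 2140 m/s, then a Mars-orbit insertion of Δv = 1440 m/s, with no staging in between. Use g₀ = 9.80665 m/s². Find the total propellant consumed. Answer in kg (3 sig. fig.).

total propellant consumed ≈ 2670 kg

v_e = Isp · g₀ = 851 × 9.80665 = 8345.5 m/s.
After the first burn: m = 7660 × exp(−2140/8345.5) = 7660 × 0.77381 = 5,927.38 kg.
After the second burn: m = 5,927.38 × exp(−1440/8345.5) = 5,927.38 × 0.84152 = 4,988.01 kg.
Total propellant = m₀ − m_final = 7660 − 4,988.01 = 2,671.99 kg.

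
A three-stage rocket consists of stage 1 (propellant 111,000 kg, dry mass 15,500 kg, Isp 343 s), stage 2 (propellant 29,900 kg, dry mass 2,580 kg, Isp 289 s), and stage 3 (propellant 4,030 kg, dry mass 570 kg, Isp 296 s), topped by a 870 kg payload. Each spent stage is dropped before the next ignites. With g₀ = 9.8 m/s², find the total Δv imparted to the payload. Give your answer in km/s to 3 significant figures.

Δv ≈ 12.0 km/s

Ignition mass of stage 1 = 111,000+15,500 + 29,900+2,580 + 4,030+570 + 870 = 164,450 kg.
Stage 1: m₀ = 164,450 kg, m_f = 164,450 − 111,000 = 53,450 kg; Δv = 343×9.8×ln(3.077) = 3361.4×1.1239 ≈ 3778 m/s.
Stage 2: m₀ = 37,950 kg, m_f = 37,950 − 29,900 = 8,050 kg; Δv = 289×9.8×ln(4.714) = 2832.2×1.5506 ≈ 4392 m/s.
Stage 3: m₀ = 5,470 kg, m_f = 5,470 − 4,030 = 1,440 kg; Δv = 296×9.8×ln(3.799) = 2900.8×1.3346 ≈ 3872 m/s.
Total Δv = 3778 + 4392 + 3872 = 12042 m/s.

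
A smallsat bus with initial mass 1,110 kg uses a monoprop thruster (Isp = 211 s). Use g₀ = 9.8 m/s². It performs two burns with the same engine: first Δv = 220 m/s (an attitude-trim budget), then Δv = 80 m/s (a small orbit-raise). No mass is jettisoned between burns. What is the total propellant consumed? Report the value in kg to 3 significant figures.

total propellant consumed ≈ 150 kg

v_e = Isp · g₀ = 211 × 9.8 = 2067.8 m/s.
After the first burn: m = 1110 × exp(−220/2067.8) = 1110 × 0.89907 = 997.968 kg.
After the second burn: m = 997.968 × exp(−80/2067.8) = 997.968 × 0.96205 = 960.095 kg.
Total propellant = m₀ − m_final = 1110 − 960.095 = 149.905 kg.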